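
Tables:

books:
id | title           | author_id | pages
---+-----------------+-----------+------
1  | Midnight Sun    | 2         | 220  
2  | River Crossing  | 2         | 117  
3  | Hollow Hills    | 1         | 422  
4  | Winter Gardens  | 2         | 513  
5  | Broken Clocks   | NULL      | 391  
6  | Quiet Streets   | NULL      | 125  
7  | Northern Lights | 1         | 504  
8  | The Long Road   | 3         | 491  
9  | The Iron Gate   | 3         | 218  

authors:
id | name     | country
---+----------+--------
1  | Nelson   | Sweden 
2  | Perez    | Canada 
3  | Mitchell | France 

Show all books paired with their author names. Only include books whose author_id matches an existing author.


INNER JOIN keeps only books rows whose author_id matches an id in authors. Walk through each book:
  - book 1 (Midnight Sun): author_id=2 -> matches Perez
  - book 2 (River Crossing): author_id=2 -> matches Perez
  - book 3 (Hollow Hills): author_id=1 -> matches Nelson
  - book 4 (Winter Gardens): author_id=2 -> matches Perez
  - book 5 (Broken Clocks): author_id=NULL, no match -> dropped
  - book 6 (Quiet Streets): author_id=NULL, no match -> dropped
  - book 7 (Northern Lights): author_id=1 -> matches Nelson
  - book 8 (The Long Road): author_id=3 -> matches Mitchell
  - book 9 (The Iron Gate): author_id=3 -> matches Mitchell
So 2 of 9 rows are dropped.

SQL:
SELECT a.title, b.name AS author
FROM books a
INNER JOIN authors b ON a.author_id = b.id

Result:
title           | author  
----------------+---------
Midnight Sun    | Perez   
River Crossing  | Perez   
Hollow Hills    | Nelson  
Winter Gardens  | Perez   
Northern Lights | Nelson  
The Long Road   | Mitchell
The Iron Gate   | Mitchell


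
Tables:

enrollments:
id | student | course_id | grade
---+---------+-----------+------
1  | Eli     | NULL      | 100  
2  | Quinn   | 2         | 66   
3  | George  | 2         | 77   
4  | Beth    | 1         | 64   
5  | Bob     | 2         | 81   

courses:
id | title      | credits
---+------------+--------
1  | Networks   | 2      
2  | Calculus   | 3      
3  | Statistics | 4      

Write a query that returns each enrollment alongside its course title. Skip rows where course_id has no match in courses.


INNER JOIN keeps only enrollments rows whose course_id matches an id in courses. Walk through each enrollment:
  - enrollment 1 (Eli): course_id=NULL, no match -> dropped
  - enrollment 2 (Quinn): course_id=2 -> matches Calculus
  - enrollment 3 (George): course_id=2 -> matches Calculus
  - enrollment 4 (Beth): course_id=1 -> matches Networks
  - enrollment 5 (Bob): course_id=2 -> matches Calculus
So 1 of 5 rows is dropped.

SQL:
SELECT a.student, b.title AS course
FROM enrollments a
INNER JOIN courses b ON a.course_id = b.id

Result:
student | course  
--------+---------
Quinn   | Calculus
George  | Calculus
Beth    | Networks
Bob     | Calculus


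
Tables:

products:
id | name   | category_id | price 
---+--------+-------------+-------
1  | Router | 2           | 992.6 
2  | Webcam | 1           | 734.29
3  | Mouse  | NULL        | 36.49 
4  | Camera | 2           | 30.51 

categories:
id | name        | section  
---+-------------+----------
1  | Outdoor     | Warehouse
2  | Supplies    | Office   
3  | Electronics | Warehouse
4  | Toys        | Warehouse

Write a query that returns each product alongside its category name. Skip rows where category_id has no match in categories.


INNER JOIN keeps only products rows whose category_id matches an id in categories. Walk through each product:
  - product 1 (Router): category_id=2 -> matches Supplies
  - product 2 (Webcam): category_id=1 -> matches Outdoor
  - product 3 (Mouse): category_id=NULL, no match -> dropped
  - product 4 (Camera): category_id=2 -> matches Supplies
So 1 of 4 rows is dropped.

SQL:
SELECT a.name, b.name AS category
FROM products a
INNER JOIN categories b ON a.category_id = b.id

Result:
name   | category
-------+---------
Router | Supplies
Webcam | Outdoor 
Camera | Supplies


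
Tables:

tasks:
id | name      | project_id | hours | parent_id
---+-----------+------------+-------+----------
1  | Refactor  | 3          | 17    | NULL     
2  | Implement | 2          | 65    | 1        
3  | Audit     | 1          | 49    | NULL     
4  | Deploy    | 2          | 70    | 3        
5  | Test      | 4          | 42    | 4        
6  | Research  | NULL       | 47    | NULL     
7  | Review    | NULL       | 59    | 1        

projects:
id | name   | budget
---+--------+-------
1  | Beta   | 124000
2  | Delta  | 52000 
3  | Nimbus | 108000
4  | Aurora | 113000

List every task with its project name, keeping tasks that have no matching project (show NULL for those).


LEFT JOIN keeps every row from tasks (the left table); where project_id has no match in projects, the project columns become NULL. Walk through each task:
  - task 1 (Refactor): project_id=3 -> matches Nimbus
  - task 2 (Implement): project_id=2 -> matches Delta
  - task 3 (Audit): project_id=1 -> matches Beta
  - task 4 (Deploy): project_id=2 -> matches Delta
  - task 5 (Test): project_id=4 -> matches Aurora
  - task 6 (Research): project_id=NULL, no match -> kept with NULL
  - task 7 (Review): project_id=NULL, no match -> kept with NULL
All 7 rows appear; 2 have NULL project.

SQL:
SELECT a.name, b.name AS project
FROM tasks a
LEFT JOIN projects b ON a.project_id = b.id

Result:
name      | project
----------+--------
Refactor  | Nimbus 
Implement | Delta  
Audit     | Beta   
Deploy    | Delta  
Test      | Aurora 
Research  | NULL   
Review    | NULL   


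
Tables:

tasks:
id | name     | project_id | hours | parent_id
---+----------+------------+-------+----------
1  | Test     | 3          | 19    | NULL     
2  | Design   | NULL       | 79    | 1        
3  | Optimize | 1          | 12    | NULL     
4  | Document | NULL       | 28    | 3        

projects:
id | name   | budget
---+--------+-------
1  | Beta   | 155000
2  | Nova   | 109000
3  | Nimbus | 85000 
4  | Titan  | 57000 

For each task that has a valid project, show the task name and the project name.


INNER JOIN keeps only tasks rows whose project_id matches an id in projects. Walk through each task:
  - task 1 (Test): project_id=3 -> matches Nimbus
  - task 2 (Design): project_id=NULL, no match -> dropped
  - task 3 (Optimize): project_id=1 -> matches Beta
  - task 4 (Document): project_id=NULL, no match -> dropped
So 2 of 4 rows are dropped.

SQL:
SELECT a.name, b.name AS project
FROM tasks a
INNER JOIN projects b ON a.project_id = b.id

Result:
name     | project
---------+--------
Test     | Nimbus 
Optimize | Beta   


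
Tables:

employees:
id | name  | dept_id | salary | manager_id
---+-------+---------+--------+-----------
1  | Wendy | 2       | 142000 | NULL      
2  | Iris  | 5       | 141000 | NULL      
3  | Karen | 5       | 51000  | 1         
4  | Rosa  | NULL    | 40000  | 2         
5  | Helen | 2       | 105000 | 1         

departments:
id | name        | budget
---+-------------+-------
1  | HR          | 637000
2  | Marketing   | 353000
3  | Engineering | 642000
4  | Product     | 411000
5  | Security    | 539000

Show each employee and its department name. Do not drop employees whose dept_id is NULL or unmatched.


LEFT JOIN keeps every row from employees (the left table); where dept_id has no match in departments, the department columns become NULL. Walk through each employee:
  - employee 1 (Wendy): dept_id=2 -> matches Marketing
  - employee 2 (Iris): dept_id=5 -> matches Security
  - employee 3 (Karen): dept_id=5 -> matches Security
  - employee 4 (Rosa): dept_id=NULL, no match -> kept with NULL
  - employee 5 (Helen): dept_id=2 -> matches Marketing
All 5 rows appear; 1 has NULL department.

SQL:
SELECT a.name, b.name AS department
FROM employees a
LEFT JOIN departments b ON a.dept_id = b.id

Result:
name  | department
------+-----------
Wendy | Marketing 
Iris  | Security  
Karen | Security  
Rosa  | NULL      
Helen | Marketing 


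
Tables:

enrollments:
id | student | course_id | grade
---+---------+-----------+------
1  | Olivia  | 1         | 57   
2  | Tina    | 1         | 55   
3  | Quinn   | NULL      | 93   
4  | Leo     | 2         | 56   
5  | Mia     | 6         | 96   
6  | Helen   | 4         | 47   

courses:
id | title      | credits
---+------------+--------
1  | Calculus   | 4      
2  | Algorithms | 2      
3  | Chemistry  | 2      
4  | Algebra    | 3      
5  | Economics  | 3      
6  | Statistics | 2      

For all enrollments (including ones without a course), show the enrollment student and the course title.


LEFT JOIN keeps every row from enrollments (the left table); where course_id has no match in courses, the course columns become NULL. Walk through each enrollment:
  - enrollment 1 (Olivia): course_id=1 -> matches Calculus
  - enrollment 2 (Tina): course_id=1 -> matches Calculus
  - enrollment 3 (Quinn): course_id=NULL, no match -> kept with NULL
  - enrollment 4 (Leo): course_id=2 -> matches Algorithms
  - enrollment 5 (Mia): course_id=6 -> matches Statistics
  - enrollment 6 (Helen): course_id=4 -> matches Algebra
All 6 rows appear; 1 has NULL course.

SQL:
SELECT a.student, b.title AS course
FROM enrollments a
LEFT JOIN courses b ON a.course_id = b.id

Result:
student | course    
--------+-----------
Olivia  | Calculus  
Tina    | Calculus  
Quinn   | NULL      
Leo     | Algorithms
Mia     | Statistics
Helen   | Algebra   


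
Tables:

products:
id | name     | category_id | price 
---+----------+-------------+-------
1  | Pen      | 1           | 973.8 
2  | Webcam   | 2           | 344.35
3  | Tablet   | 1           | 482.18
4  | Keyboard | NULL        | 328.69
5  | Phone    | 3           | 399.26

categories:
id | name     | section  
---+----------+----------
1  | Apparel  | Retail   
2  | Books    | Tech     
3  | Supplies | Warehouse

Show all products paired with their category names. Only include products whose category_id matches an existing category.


INNER JOIN keeps only products rows whose category_id matches an id in categories. Walk through each product:
  - product 1 (Pen): category_id=1 -> matches Apparel
  - product 2 (Webcam): category_id=2 -> matches Books
  - product 3 (Tablet): category_id=1 -> matches Apparel
  - product 4 (Keyboard): category_id=NULL, no match -> dropped
  - product 5 (Phone): category_id=3 -> matches Supplies
So 1 of 5 rows is dropped.

SQL:
SELECT a.name, b.name AS category
FROM products a
INNER JOIN categories b ON a.category_id = b.id

Result:
name   | category
-------+---------
Pen    | Apparel 
Webcam | Books   
Tablet | Apparel 
Phone  | Supplies


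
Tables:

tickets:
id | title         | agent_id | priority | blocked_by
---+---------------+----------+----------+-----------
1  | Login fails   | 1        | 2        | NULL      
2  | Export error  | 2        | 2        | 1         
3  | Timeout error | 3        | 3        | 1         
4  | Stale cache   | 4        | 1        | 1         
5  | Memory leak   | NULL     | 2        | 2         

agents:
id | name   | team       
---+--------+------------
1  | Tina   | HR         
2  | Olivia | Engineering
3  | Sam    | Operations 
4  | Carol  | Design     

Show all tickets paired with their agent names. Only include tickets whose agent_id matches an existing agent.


INNER JOIN keeps only tickets rows whose agent_id matches an id in agents. Walk through each ticket:
  - ticket 1 (Login fails): agent_id=1 -> matches Tina
  - ticket 2 (Export error): agent_id=2 -> matches Olivia
  - ticket 3 (Timeout error): agent_id=3 -> matches Sam
  - ticket 4 (Stale cache): agent_id=4 -> matches Carol
  - ticket 5 (Memory leak): agent_id=NULL, no match -> dropped
So 1 of 5 rows is dropped.

SQL:
SELECT a.title, b.name AS agent
FROM tickets a
INNER JOIN agents b ON a.agent_id = b.id

Result:
title         | agent 
--------------+-------
Login fails   | Tina  
Export error  | Olivia
Timeout error | Sam   
Stale cache   | Carol 


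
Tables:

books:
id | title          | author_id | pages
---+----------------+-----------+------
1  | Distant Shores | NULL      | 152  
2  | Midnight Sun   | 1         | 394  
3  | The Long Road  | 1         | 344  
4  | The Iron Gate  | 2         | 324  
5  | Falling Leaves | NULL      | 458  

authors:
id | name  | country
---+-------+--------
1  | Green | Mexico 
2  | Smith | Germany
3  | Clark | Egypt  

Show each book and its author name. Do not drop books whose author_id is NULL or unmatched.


LEFT JOIN keeps every row from books (the left table); where author_id has no match in authors, the author columns become NULL. Walk through each book:
  - book 1 (Distant Shores): author_id=NULL, no match -> kept with NULL
  - book 2 (Midnight Sun): author_id=1 -> matches Green
  - book 3 (The Long Road): author_id=1 -> matches Green
  - book 4 (The Iron Gate): author_id=2 -> matches Smith
  - book 5 (Falling Leaves): author_id=NULL, no match -> kept with NULL
All 5 rows appear; 2 have NULL author.

SQL:
SELECT a.title, b.name AS author
FROM books a
LEFT JOIN authors b ON a.author_id = b.id

Result:
title          | author
---------------+-------
Distant Shores | NULL  
Midnight Sun   | Green 
The Long Road  | Green 
The Iron Gate  | Smith 
Falling Leaves | NULL  


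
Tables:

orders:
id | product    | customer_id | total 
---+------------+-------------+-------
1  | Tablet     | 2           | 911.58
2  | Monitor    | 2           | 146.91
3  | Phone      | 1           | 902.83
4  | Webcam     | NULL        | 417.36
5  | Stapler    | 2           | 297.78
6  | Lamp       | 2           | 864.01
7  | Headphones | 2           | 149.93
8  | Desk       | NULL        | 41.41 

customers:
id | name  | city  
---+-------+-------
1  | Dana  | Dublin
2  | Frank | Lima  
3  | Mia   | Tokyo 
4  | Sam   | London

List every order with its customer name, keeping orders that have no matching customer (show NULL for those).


LEFT JOIN keeps every row from orders (the left table); where customer_id has no match in customers, the customer columns become NULL. Walk through each order:
  - order 1 (Tablet): customer_id=2 -> matches Frank
  - order 2 (Monitor): customer_id=2 -> matches Frank
  - order 3 (Phone): customer_id=1 -> matches Dana
  - order 4 (Webcam): customer_id=NULL, no match -> kept with NULL
  - order 5 (Stapler): customer_id=2 -> matches Frank
  - order 6 (Lamp): customer_id=2 -> matches Frank
  - order 7 (Headphones): customer_id=2 -> matches Frank
  - order 8 (Desk): customer_id=NULL, no match -> kept with NULL
All 8 rows appear; 2 have NULL customer.

SQL:
SELECT a.product, b.name AS customer
FROM orders a
LEFT JOIN customers b ON a.customer_id = b.id

Result:
product    | customer
-----------+---------
Tablet     | Frank   
Monitor    | Frank   
Phone      | Dana    
Webcam     | NULL    
Stapler    | Frank   
Lamp       | Frank   
Headphones | Frank   
Desk       | NULL    


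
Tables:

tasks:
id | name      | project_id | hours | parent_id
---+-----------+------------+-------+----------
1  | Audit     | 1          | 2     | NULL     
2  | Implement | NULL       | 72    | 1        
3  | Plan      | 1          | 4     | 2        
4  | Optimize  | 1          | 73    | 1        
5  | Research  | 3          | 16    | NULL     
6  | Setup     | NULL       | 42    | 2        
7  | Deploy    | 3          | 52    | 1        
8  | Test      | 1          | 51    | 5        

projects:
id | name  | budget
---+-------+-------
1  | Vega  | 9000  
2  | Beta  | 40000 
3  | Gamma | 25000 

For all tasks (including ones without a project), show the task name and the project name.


LEFT JOIN keeps every row from tasks (the left table); where project_id has no match in projects, the project columns become NULL. Walk through each task:
  - task 1 (Audit): project_id=1 -> matches Vega
  - task 2 (Implement): project_id=NULL, no match -> kept with NULL
  - task 3 (Plan): project_id=1 -> matches Vega
  - task 4 (Optimize): project_id=1 -> matches Vega
  - task 5 (Research): project_id=3 -> matches Gamma
  - task 6 (Setup): project_id=NULL, no match -> kept with NULL
  - task 7 (Deploy): project_id=3 -> matches Gamma
  - task 8 (Test): project_id=1 -> matches Vega
All 8 rows appear; 2 have NULL project.

SQL:
SELECT a.name, b.name AS project
FROM tasks a
LEFT JOIN projects b ON a.project_id = b.id

Result:
name      | project
----------+--------
Audit     | Vega   
Implement | NULL   
Plan      | Vega   
Optimize  | Vega   
Research  | Gamma  
Setup     | NULL   
Deploy    | Gamma  
Test      | Vega   


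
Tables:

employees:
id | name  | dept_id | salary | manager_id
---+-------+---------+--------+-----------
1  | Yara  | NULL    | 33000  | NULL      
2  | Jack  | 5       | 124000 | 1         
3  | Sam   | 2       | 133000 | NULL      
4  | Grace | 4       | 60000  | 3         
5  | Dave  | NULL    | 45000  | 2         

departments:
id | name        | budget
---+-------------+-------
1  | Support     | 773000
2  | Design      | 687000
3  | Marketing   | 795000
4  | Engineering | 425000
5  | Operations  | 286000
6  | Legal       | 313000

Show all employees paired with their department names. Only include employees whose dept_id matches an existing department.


INNER JOIN keeps only employees rows whose dept_id matches an id in departments. Walk through each employee:
  - employee 1 (Yara): dept_id=NULL, no match -> dropped
  - employee 2 (Jack): dept_id=5 -> matches Operations
  - employee 3 (Sam): dept_id=2 -> matches Design
  - employee 4 (Grace): dept_id=4 -> matches Engineering
  - employee 5 (Dave): dept_id=NULL, no match -> dropped
So 2 of 5 rows are dropped.

SQL:
SELECT a.name, b.name AS department
FROM employees a
INNER JOIN departments b ON a.dept_id = b.id

Result:
name  | department 
------+------------
Jack  | Operations 
Sam   | Design     
Grace | Engineering


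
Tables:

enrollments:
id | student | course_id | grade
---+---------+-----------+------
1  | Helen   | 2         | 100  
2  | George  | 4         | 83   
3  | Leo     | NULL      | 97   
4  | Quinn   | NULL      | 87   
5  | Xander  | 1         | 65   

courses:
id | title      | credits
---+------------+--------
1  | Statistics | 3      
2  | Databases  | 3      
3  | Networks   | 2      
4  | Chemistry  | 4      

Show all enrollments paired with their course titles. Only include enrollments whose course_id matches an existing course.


INNER JOIN keeps only enrollments rows whose course_id matches an id in courses. Walk through each enrollment:
  - enrollment 1 (Helen): course_id=2 -> matches Databases
  - enrollment 2 (George): course_id=4 -> matches Chemistry
  - enrollment 3 (Leo): course_id=NULL, no match -> dropped
  - enrollment 4 (Quinn): course_id=NULL, no match -> dropped
  - enrollment 5 (Xander): course_id=1 -> matches Statistics
So 2 of 5 rows are dropped.

SQL:
SELECT a.student, b.title AS course
FROM enrollments a
INNER JOIN courses b ON a.course_id = b.id

Result:
student | course    
--------+-----------
Helen   | Databases 
George  | Chemistry 
Xander  | Statistics


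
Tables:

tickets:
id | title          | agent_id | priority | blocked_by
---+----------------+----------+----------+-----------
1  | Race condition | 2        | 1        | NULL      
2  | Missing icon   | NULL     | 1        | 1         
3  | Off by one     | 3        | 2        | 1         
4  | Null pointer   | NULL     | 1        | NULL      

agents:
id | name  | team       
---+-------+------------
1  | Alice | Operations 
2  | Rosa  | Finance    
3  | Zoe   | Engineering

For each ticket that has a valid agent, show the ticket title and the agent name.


INNER JOIN keeps only tickets rows whose agent_id matches an id in agents. Walk through each ticket:
  - ticket 1 (Race condition): agent_id=2 -> matches Rosa
  - ticket 2 (Missing icon): agent_id=NULL, no match -> dropped
  - ticket 3 (Off by one): agent_id=3 -> matches Zoe
  - ticket 4 (Null pointer): agent_id=NULL, no match -> dropped
So 2 of 4 rows are dropped.

SQL:
SELECT a.title, b.name AS agent
FROM tickets a
INNER JOIN agents b ON a.agent_id = b.id

Result:
title          | agent
---------------+------
Race condition | Rosa 
Off by one     | Zoe  


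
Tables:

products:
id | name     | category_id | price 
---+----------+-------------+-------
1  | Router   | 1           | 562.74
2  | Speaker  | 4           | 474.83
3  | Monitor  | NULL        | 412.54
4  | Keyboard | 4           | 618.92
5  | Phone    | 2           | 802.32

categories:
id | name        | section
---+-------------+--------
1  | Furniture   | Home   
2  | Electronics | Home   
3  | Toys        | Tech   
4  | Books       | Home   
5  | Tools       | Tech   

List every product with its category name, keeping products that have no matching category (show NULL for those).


LEFT JOIN keeps every row from products (the left table); where category_id has no match in categories, the category columns become NULL. Walk through each product:
  - product 1 (Router): category_id=1 -> matches Furniture
  - product 2 (Speaker): category_id=4 -> matches Books
  - product 3 (Monitor): category_id=NULL, no match -> kept with NULL
  - product 4 (Keyboard): category_id=4 -> matches Books
  - product 5 (Phone): category_id=2 -> matches Electronics
All 5 rows appear; 1 has NULL category.

SQL:
SELECT a.name, b.name AS category
FROM products a
LEFT JOIN categories b ON a.category_id = b.id

Result:
name     | category   
---------+------------
Router   | Furniture  
Speaker  | Books      
Monitor  | NULL       
Keyboard | Books      
Phone    | Electronics


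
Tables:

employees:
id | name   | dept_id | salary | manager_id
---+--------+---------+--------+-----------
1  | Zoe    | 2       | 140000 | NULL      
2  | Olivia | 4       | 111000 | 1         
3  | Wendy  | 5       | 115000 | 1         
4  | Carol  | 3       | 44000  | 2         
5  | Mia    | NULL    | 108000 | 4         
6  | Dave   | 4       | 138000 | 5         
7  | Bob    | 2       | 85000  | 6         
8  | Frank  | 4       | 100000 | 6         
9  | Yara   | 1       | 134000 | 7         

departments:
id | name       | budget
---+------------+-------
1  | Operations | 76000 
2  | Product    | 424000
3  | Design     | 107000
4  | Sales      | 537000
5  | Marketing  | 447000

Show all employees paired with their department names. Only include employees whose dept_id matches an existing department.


INNER JOIN keeps only employees rows whose dept_id matches an id in departments. Walk through each employee:
  - employee 1 (Zoe): dept_id=2 -> matches Product
  - employee 2 (Olivia): dept_id=4 -> matches Sales
  - employee 3 (Wendy): dept_id=5 -> matches Marketing
  - employee 4 (Carol): dept_id=3 -> matches Design
  - employee 5 (Mia): dept_id=NULL, no match -> dropped
  - employee 6 (Dave): dept_id=4 -> matches Sales
  - employee 7 (Bob): dept_id=2 -> matches Product
  - employee 8 (Frank): dept_id=4 -> matches Sales
  - employee 9 (Yara): dept_id=1 -> matches Operations
So 1 of 9 rows is dropped.

SQL:
SELECT a.name, b.name AS department
FROM employees a
INNER JOIN departments b ON a.dept_id = b.id

Result:
name   | department
-------+-----------
Zoe    | Product   
Olivia | Sales     
Wendy  | Marketing 
Carol  | Design    
Dave   | Sales     
Bob    | Product   
Frank  | Sales     
Yara   | Operations


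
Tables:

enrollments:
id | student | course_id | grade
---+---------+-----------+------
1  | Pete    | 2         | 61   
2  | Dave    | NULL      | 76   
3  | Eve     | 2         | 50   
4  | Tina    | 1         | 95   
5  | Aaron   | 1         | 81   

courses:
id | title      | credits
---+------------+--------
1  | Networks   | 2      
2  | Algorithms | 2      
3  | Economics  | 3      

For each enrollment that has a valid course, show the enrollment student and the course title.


INNER JOIN keeps only enrollments rows whose course_id matches an id in courses. Walk through each enrollment:
  - enrollment 1 (Pete): course_id=2 -> matches Algorithms
  - enrollment 2 (Dave): course_id=NULL, no match -> dropped
  - enrollment 3 (Eve): course_id=2 -> matches Algorithms
  - enrollment 4 (Tina): course_id=1 -> matches Networks
  - enrollment 5 (Aaron): course_id=1 -> matches Networks
So 1 of 5 rows is dropped.

SQL:
SELECT a.student, b.title AS course
FROM enrollments a
INNER JOIN courses b ON a.course_id = b.id

Result:
student | course    
--------+-----------
Pete    | Algorithms
Eve     | Algorithms
Tina    | Networks  
Aaron   | Networks  


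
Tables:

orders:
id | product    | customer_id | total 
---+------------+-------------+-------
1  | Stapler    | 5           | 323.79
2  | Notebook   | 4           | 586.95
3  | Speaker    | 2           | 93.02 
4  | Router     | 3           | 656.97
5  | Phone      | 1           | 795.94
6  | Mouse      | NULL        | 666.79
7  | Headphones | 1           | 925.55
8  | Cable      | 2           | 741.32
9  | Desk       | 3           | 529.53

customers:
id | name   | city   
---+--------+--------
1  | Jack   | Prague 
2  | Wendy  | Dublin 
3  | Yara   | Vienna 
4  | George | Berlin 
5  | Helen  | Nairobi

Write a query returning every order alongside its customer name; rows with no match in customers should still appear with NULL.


LEFT JOIN keeps every row from orders (the left table); where customer_id has no match in customers, the customer columns become NULL. Walk through each order:
  - order 1 (Stapler): customer_id=5 -> matches Helen
  - order 2 (Notebook): customer_id=4 -> matches George
  - order 3 (Speaker): customer_id=2 -> matches Wendy
  - order 4 (Router): customer_id=3 -> matches Yara
  - order 5 (Phone): customer_id=1 -> matches Jack
  - order 6 (Mouse): customer_id=NULL, no match -> kept with NULL
  - order 7 (Headphones): customer_id=1 -> matches Jack
  - order 8 (Cable): customer_id=2 -> matches Wendy
  - order 9 (Desk): customer_id=3 -> matches Yara
All 9 rows appear; 1 has NULL customer.

SQL:
SELECT a.product, b.name AS customer
FROM orders a
LEFT JOIN customers b ON a.customer_id = b.id

Result:
product    | customer
-----------+---------
Stapler    | Helen   
Notebook   | George  
Speaker    | Wendy   
Router     | Yara    
Phone      | Jack    
Mouse      | NULL    
Headphones | Jack    
Cable      | Wendy   
Desk       | Yara    


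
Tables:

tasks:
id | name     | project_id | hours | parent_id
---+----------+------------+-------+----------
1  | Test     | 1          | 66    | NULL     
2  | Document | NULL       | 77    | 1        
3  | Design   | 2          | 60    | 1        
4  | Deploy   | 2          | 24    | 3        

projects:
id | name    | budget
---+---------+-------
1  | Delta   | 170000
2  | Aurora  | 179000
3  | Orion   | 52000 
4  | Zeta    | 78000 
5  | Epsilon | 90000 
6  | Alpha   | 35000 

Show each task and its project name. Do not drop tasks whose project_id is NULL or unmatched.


LEFT JOIN keeps every row from tasks (the left table); where project_id has no match in projects, the project columns become NULL. Walk through each task:
  - task 1 (Test): project_id=1 -> matches Delta
  - task 2 (Document): project_id=NULL, no match -> kept with NULL
  - task 3 (Design): project_id=2 -> matches Aurora
  - task 4 (Deploy): project_id=2 -> matches Aurora
All 4 rows appear; 1 has NULL project.

SQL:
SELECT a.name, b.name AS project
FROM tasks a
LEFT JOIN projects b ON a.project_id = b.id

Result:
name     | project
---------+--------
Test     | Delta  
Document | NULL   
Design   | Aurora 
Deploy   | Aurora 


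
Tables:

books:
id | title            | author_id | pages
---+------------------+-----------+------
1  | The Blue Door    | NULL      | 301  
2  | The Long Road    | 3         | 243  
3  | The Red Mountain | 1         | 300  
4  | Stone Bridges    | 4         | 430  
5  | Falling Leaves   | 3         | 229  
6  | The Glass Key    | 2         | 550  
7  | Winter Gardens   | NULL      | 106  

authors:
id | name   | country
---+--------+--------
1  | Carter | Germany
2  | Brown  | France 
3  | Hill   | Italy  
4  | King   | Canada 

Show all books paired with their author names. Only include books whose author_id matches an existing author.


INNER JOIN keeps only books rows whose author_id matches an id in authors. Walk through each book:
  - book 1 (The Blue Door): author_id=NULL, no match -> dropped
  - book 2 (The Long Road): author_id=3 -> matches Hill
  - book 3 (The Red Mountain): author_id=1 -> matches Carter
  - book 4 (Stone Bridges): author_id=4 -> matches King
  - book 5 (Falling Leaves): author_id=3 -> matches Hill
  - book 6 (The Glass Key): author_id=2 -> matches Brown
  - book 7 (Winter Gardens): author_id=NULL, no match -> dropped
So 2 of 7 rows are dropped.

SQL:
SELECT a.title, b.name AS author
FROM books a
INNER JOIN authors b ON a.author_id = b.id

Result:
title            | author
-----------------+-------
The Long Road    | Hill  
The Red Mountain | Carter
Stone Bridges    | King  
Falling Leaves   | Hill  
The Glass Key    | Brown 


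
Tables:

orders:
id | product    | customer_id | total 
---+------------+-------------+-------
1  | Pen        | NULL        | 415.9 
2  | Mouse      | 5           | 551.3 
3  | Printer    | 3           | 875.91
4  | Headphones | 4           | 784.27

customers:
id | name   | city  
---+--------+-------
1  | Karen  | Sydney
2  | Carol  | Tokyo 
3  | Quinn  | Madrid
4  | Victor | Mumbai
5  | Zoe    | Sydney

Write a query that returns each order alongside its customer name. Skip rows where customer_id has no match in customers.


INNER JOIN keeps only orders rows whose customer_id matches an id in customers. Walk through each order:
  - order 1 (Pen): customer_id=NULL, no match -> dropped
  - order 2 (Mouse): customer_id=5 -> matches Zoe
  - order 3 (Printer): customer_id=3 -> matches Quinn
  - order 4 (Headphones): customer_id=4 -> matches Victor
So 1 of 4 rows is dropped.

SQL:
SELECT a.product, b.name AS customer
FROM orders a
INNER JOIN customers b ON a.customer_id = b.id

Result:
product    | customer
-----------+---------
Mouse      | Zoe     
Printer    | Quinn   
Headphones | Victor  


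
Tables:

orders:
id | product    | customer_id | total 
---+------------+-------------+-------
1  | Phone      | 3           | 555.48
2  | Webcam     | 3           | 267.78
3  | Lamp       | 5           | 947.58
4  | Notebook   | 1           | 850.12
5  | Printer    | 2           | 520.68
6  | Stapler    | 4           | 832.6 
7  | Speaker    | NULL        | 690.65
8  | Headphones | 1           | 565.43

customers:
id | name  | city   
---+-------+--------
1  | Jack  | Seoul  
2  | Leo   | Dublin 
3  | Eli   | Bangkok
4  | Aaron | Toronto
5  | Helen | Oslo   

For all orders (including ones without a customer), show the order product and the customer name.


LEFT JOIN keeps every row from orders (the left table); where customer_id has no match in customers, the customer columns become NULL. Walk through each order:
  - order 1 (Phone): customer_id=3 -> matches Eli
  - order 2 (Webcam): customer_id=3 -> matches Eli
  - order 3 (Lamp): customer_id=5 -> matches Helen
  - order 4 (Notebook): customer_id=1 -> matches Jack
  - order 5 (Printer): customer_id=2 -> matches Leo
  - order 6 (Stapler): customer_id=4 -> matches Aaron
  - order 7 (Speaker): customer_id=NULL, no match -> kept with NULL
  - order 8 (Headphones): customer_id=1 -> matches Jack
All 8 rows appear; 1 has NULL customer.

SQL:
SELECT a.product, b.name AS customer
FROM orders a
LEFT JOIN customers b ON a.customer_id = b.id

Result:
product    | customer
-----------+---------
Phone      | Eli     
Webcam     | Eli     
Lamp       | Helen   
Notebook   | Jack    
Printer    | Leo     
Stapler    | Aaron   
Speaker    | NULL    
Headphones | Jack    


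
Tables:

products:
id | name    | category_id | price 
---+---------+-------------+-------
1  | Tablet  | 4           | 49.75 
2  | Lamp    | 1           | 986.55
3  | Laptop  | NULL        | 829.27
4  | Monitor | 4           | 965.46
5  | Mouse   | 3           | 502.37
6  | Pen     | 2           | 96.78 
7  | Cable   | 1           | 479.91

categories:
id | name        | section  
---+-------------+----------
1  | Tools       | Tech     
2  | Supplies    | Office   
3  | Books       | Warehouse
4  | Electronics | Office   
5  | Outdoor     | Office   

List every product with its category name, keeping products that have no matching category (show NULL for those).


LEFT JOIN keeps every row from products (the left table); where category_id has no match in categories, the category columns become NULL. Walk through each product:
  - product 1 (Tablet): category_id=4 -> matches Electronics
  - product 2 (Lamp): category_id=1 -> matches Tools
  - product 3 (Laptop): category_id=NULL, no match -> kept with NULL
  - product 4 (Monitor): category_id=4 -> matches Electronics
  - product 5 (Mouse): category_id=3 -> matches Books
  - product 6 (Pen): category_id=2 -> matches Supplies
  - product 7 (Cable): category_id=1 -> matches Tools
All 7 rows appear; 1 has NULL category.

SQL:
SELECT a.name, b.name AS category
FROM products a
LEFT JOIN categories b ON a.category_id = b.id

Result:
name    | category   
--------+------------
Tablet  | Electronics
Lamp    | Tools      
Laptop  | NULL       
Monitor | Electronics
Mouse   | Books      
Pen     | Supplies   
Cable   | Tools      


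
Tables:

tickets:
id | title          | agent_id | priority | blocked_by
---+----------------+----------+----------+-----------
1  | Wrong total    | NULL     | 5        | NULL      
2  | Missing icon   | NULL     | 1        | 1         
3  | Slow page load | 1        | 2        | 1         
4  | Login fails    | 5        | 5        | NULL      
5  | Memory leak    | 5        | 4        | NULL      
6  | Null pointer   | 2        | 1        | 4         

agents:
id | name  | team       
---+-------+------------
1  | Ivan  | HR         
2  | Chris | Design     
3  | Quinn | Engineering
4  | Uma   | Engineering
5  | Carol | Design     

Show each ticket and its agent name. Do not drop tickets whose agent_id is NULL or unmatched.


LEFT JOIN keeps every row from tickets (the left table); where agent_id has no match in agents, the agent columns become NULL. Walk through each ticket:
  - ticket 1 (Wrong total): agent_id=NULL, no match -> kept with NULL
  - ticket 2 (Missing icon): agent_id=NULL, no match -> kept with NULL
  - ticket 3 (Slow page load): agent_id=1 -> matches Ivan
  - ticket 4 (Login fails): agent_id=5 -> matches Carol
  - ticket 5 (Memory leak): agent_id=5 -> matches Carol
  - ticket 6 (Null pointer): agent_id=2 -> matches Chris
All 6 rows appear; 2 have NULL agent.

SQL:
SELECT a.title, b.name AS agent
FROM tickets a
LEFT JOIN agents b ON a.agent_id = b.id

Result:
title          | agent
---------------+------
Wrong total    | NULL 
Missing icon   | NULL 
Slow page load | Ivan 
Login fails    | Carol
Memory leak    | Carol
Null pointer   | Chris


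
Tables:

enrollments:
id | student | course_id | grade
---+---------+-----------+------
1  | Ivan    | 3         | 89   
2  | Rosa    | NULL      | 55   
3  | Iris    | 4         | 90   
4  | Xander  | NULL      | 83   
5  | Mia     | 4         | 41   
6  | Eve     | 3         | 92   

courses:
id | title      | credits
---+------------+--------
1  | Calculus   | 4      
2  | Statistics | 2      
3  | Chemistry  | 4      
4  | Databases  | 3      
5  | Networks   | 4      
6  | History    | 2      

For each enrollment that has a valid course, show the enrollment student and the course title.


INNER JOIN keeps only enrollments rows whose course_id matches an id in courses. Walk through each enrollment:
  - enrollment 1 (Ivan): course_id=3 -> matches Chemistry
  - enrollment 2 (Rosa): course_id=NULL, no match -> dropped
  - enrollment 3 (Iris): course_id=4 -> matches Databases
  - enrollment 4 (Xander): course_id=NULL, no match -> dropped
  - enrollment 5 (Mia): course_id=4 -> matches Databases
  - enrollment 6 (Eve): course_id=3 -> matches Chemistry
So 2 of 6 rows are dropped.

SQL:
SELECT a.student, b.title AS course
FROM enrollments a
INNER JOIN courses b ON a.course_id = b.id

Result:
student | course   
--------+----------
Ivan    | Chemistry
Iris    | Databases
Mia     | Databases
Eve     | Chemistry


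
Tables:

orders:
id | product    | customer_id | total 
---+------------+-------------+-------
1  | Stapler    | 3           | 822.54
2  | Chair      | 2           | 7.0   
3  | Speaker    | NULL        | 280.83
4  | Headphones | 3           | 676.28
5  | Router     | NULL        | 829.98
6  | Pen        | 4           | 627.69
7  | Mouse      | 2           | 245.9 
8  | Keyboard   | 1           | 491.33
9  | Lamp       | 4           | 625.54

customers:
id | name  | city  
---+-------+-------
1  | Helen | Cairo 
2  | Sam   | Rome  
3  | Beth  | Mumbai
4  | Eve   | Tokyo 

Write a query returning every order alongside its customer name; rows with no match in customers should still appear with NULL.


LEFT JOIN keeps every row from orders (the left table); where customer_id has no match in customers, the customer columns become NULL. Walk through each order:
  - order 1 (Stapler): customer_id=3 -> matches Beth
  - order 2 (Chair): customer_id=2 -> matches Sam
  - order 3 (Speaker): customer_id=NULL, no match -> kept with NULL
  - order 4 (Headphones): customer_id=3 -> matches Beth
  - order 5 (Router): customer_id=NULL, no match -> kept with NULL
  - order 6 (Pen): customer_id=4 -> matches Eve
  - order 7 (Mouse): customer_id=2 -> matches Sam
  - order 8 (Keyboard): customer_id=1 -> matches Helen
  - order 9 (Lamp): customer_id=4 -> matches Eve
All 9 rows appear; 2 have NULL customer.

SQL:
SELECT a.product, b.name AS customer
FROM orders a
LEFT JOIN customers b ON a.customer_id = b.id

Result:
product    | customer
-----------+---------
Stapler    | Beth    
Chair      | Sam     
Speaker    | NULL    
Headphones | Beth    
Router     | NULL    
Pen        | Eve     
Mouse      | Sam     
Keyboard   | Helen   
Lamp       | Eve     


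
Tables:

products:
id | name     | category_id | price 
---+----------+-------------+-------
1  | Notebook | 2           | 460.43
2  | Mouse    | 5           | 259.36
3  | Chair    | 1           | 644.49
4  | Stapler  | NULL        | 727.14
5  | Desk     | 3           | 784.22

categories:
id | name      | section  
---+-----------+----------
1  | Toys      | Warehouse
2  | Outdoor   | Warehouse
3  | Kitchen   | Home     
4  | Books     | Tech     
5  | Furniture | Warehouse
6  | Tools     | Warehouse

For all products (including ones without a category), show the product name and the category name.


LEFT JOIN keeps every row from products (the left table); where category_id has no match in categories, the category columns become NULL. Walk through each product:
  - product 1 (Notebook): category_id=2 -> matches Outdoor
  - product 2 (Mouse): category_id=5 -> matches Furniture
  - product 3 (Chair): category_id=1 -> matches Toys
  - product 4 (Stapler): category_id=NULL, no match -> kept with NULL
  - product 5 (Desk): category_id=3 -> matches Kitchen
All 5 rows appear; 1 has NULL category.

SQL:
SELECT a.name, b.name AS category
FROM products a
LEFT JOIN categories b ON a.category_id = b.id

Result:
name     | category 
---------+----------
Notebook | Outdoor  
Mouse    | Furniture
Chair    | Toys     
Stapler  | NULL     
Desk     | Kitchen  


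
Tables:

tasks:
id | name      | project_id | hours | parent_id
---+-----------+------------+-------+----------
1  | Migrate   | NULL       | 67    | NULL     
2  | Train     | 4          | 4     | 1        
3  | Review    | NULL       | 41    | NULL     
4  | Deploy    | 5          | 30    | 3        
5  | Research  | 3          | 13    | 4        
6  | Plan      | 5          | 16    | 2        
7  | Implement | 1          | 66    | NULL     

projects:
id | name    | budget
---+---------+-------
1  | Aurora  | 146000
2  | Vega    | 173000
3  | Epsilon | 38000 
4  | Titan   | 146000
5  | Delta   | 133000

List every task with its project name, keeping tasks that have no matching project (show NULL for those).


LEFT JOIN keeps every row from tasks (the left table); where project_id has no match in projects, the project columns become NULL. Walk through each task:
  - task 1 (Migrate): project_id=NULL, no match -> kept with NULL
  - task 2 (Train): project_id=4 -> matches Titan
  - task 3 (Review): project_id=NULL, no match -> kept with NULL
  - task 4 (Deploy): project_id=5 -> matches Delta
  - task 5 (Research): project_id=3 -> matches Epsilon
  - task 6 (Plan): project_id=5 -> matches Delta
  - task 7 (Implement): project_id=1 -> matches Aurora
All 7 rows appear; 2 have NULL project.

SQL:
SELECT a.name, b.name AS project
FROM tasks a
LEFT JOIN projects b ON a.project_id = b.id

Result:
name      | project
----------+--------
Migrate   | NULL   
Train     | Titan  
Review    | NULL   
Deploy    | Delta  
Research  | Epsilon
Plan      | Delta  
Implement | Aurora 
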